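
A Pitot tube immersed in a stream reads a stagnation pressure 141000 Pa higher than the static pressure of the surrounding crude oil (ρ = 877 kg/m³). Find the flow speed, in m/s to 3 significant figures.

The dynamic pressure equals the rise in static pressure at the stagnation point: ΔP = ½ρv².
v = √(2ΔP/ρ) = √(2·141000/877) = 17.9 m/s.

v = 17.9 m/s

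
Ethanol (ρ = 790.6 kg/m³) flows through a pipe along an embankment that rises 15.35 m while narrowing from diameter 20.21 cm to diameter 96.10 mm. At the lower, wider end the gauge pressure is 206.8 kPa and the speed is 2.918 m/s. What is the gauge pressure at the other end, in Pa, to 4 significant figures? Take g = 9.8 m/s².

25400 Pa

Mass conservation (A₁v₁ = A₂v₂) gives v₂ = 2.918 × 320.8/72.53 = 12.91 m/s.
Energy conservation along the streamline gives P₂ = P₁ − ½ρ(v₂² − v₁²) − ρg(h₂ − h₁).
P₂ = 206800 + ½·790.6·(2.918² − 12.91²) − 790.6·9.8·(+15.35) = 206800 + (-62470) − (118900) = 25400 Pa.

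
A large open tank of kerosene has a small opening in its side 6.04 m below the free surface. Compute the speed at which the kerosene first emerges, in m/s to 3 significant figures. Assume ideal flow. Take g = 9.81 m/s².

v ≈ 10.9 m/s

With the surface at rest and both surface and jet at atmospheric pressure, Bernoulli gives ρg h = ½ρv², so v = √(2gh) = √(2·9.81·6.04) = 10.9 m/s.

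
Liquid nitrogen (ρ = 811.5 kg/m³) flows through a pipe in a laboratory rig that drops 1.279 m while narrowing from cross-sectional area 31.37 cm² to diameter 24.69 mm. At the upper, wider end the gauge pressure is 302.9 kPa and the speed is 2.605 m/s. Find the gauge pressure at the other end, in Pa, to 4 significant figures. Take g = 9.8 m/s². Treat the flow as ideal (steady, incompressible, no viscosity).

P₂ ≈ 197600 Pa

Continuity gives A₁v₁ = A₂v₂, so v₂ = (31.37 cm²)/(4.788 cm²) × 2.605 m/s = 17.07 m/s.
Energy conservation along the streamline gives P₂ = P₁ − ½ρ(v₂² − v₁²) − ρg(h₂ − h₁).
P₂ = 302900 + ½·811.5·(2.605² − 17.07²) − 811.5·9.8·(−1.279) = 302900 + (-115500) − (-10170) = 197600 Pa.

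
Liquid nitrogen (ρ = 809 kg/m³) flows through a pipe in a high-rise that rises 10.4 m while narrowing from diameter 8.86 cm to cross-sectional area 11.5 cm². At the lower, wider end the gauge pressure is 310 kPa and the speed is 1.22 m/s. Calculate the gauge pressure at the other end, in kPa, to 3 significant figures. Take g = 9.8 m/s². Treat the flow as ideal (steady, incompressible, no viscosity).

P₂ = 211 kPa

By continuity, v₂ = v₁·A₁/A₂ = 1.22·(61.7/11.5) = 6.54 m/s.
Energy conservation along the streamline gives P₂ = P₁ − ½ρ(v₂² − v₁²) − ρg(h₂ − h₁).
P₂ = 310000 + ½·809·(1.22² − 6.54²) − 809·9.8·(+10.4) = 310000 + (-16700) − (82500) = 211000 Pa.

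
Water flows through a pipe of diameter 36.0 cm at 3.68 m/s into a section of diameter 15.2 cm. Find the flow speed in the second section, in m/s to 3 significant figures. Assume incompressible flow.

v₂ ≈ 20.6 m/s

By continuity, v₂ = v₁·A₁/A₂ = 3.68·(1020/181) = 20.6 m/s.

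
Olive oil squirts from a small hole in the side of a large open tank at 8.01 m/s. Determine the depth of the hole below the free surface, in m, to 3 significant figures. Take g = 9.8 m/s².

h ≈ 3.27 m

Torricelli: v = √(2gh), so h = v²/(2g).
h = 8.01²/(2·9.8) = 64.2/19.60 = 3.27 m.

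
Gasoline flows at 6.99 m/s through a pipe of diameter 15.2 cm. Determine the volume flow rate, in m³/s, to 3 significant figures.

Q = A·v = 0.0181 m² × 6.99 m/s = 0.127 m³/s.

Q ≈ 0.127 m³/s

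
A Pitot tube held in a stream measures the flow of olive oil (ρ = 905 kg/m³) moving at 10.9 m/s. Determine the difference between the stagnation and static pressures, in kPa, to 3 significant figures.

ΔP = 53.8 kPa

At the stagnation point the flow is brought to rest, so Bernoulli gives P_stag − P_static = ½ρv².
ΔP = ½·905·10.9² = 53800 Pa.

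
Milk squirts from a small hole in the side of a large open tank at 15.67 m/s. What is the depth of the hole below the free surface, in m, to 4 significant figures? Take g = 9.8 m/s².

For a small hole in a large open tank, ½v² = gh, giving h = v²/(2g).
h = 15.67²/(2·9.8) = 245.5/19.60 = 12.53 m.

h ≈ 12.53 m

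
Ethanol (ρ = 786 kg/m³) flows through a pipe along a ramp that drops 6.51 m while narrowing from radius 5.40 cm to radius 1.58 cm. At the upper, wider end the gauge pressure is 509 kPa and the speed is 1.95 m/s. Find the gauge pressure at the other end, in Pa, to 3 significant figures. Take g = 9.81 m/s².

P₂ ≈ 357000 Pa

By continuity, v₂ = v₁·A₁/A₂ = 1.95·(91.6/7.84) = 22.8 m/s.
Applying Bernoulli between the two ends and solving for P₂: P₂ = P₁ + ½ρ(v₁² − v₂²) − ρgΔh.
P₂ = 509000 + ½·786·(1.95² − 22.8²) − 786·9.81·(−6.51) = 509000 + (-202000) − (-50200) = 357000 Pa.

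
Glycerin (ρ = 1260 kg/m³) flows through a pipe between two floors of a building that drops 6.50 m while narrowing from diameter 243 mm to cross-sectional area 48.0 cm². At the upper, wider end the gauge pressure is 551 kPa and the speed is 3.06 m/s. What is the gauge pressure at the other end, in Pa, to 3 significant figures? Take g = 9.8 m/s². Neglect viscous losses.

Continuity gives A₁v₁ = A₂v₂, so v₂ = (464 cm²)/(48.0 cm²) × 3.06 m/s = 29.6 m/s.
Bernoulli: P₁ + ½ρv₁² + ρg h₁ = P₂ + ½ρv₂² + ρg h₂, so P₂ = P₁ + ½ρ(v₁² − v₂²) − ρg(h₂ − h₁).
P₂ = 551000 + ½·1260·(3.06² − 29.6²) − 1260·9.8·(−6.50) = 551000 + (-545000) − (-80300) = 86500 Pa.

86500 Pa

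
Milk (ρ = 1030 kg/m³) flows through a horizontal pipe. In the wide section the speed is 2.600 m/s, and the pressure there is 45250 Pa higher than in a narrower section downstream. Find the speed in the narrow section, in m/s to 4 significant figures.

Along the level pipe P + ½ρv² is conserved, hence v₂² = v₁² + 2(P₁ − P₂)/ρ.
v₂ = √(2.600² + 2·45250/1030) = √(6.760 + 87.86) = 9.727 m/s.

v₂ = 9.727 m/s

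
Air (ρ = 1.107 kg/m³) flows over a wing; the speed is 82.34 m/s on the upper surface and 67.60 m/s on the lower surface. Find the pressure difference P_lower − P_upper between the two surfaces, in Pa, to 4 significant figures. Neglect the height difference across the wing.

The pressure is lower where the speed is higher: ΔP = ½ρ(v_up² − v_low²).
ΔP = ½·1.107·(82.34² − 67.60²) = 1223 Pa.

1223 Pa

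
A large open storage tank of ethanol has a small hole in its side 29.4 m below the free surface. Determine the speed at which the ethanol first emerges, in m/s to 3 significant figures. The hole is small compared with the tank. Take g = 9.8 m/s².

Torricelli's result v = √(2gh) gives v = √(2·9.8·29.4) = 24.0 m/s.

v ≈ 24.0 m/s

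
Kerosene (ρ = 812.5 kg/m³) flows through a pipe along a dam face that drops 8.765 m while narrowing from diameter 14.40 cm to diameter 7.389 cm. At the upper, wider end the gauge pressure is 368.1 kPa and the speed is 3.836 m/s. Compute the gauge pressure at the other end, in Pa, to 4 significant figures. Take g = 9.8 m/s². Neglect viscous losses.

P₂ = 357600 Pa

The volume flow rate is constant, so v₂ = (A₁/A₂)v₁ = (162.9/42.88)·3.836 = 14.57 m/s.
Applying Bernoulli between the two ends and solving for P₂: P₂ = P₁ + ½ρ(v₁² − v₂²) − ρgΔh.
P₂ = 368100 + ½·812.5·(3.836² − 14.57²) − 812.5·9.8·(−8.765) = 368100 + (-80250) − (-69790) = 357600 Pa.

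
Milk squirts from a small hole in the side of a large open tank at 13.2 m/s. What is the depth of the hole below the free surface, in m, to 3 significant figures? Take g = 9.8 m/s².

h ≈ 8.89 m

Inverting v = √(2gh) gives h = v² / 2g.
h = 13.2²/(2·9.8) = 174/19.60 = 8.89 m.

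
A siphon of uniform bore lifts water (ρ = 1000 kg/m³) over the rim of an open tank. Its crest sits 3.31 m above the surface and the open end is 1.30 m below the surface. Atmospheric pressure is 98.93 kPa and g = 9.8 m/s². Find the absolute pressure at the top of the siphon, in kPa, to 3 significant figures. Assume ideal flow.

53.8 kPa

From the surface to the outlet (both open to atmosphere, surface at rest): v = √(2g·h_out) = √(2·9.8·1.30) = 5.05 m/s.
With constant cross-section the crest speed equals v; applying Bernoulli from the surface up to the crest, P_top = P_atm − ½ρv² − ρg·h_top.
P_top = 98930 − ½·1000·5.05² − 1000·9.8·3.31 = 53800 Pa.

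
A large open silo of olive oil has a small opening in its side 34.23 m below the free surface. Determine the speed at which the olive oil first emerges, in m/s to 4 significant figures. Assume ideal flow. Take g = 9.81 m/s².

Torricelli's result v = √(2gh) gives v = √(2·9.81·34.23) = 25.92 m/s.

v ≈ 25.92 m/s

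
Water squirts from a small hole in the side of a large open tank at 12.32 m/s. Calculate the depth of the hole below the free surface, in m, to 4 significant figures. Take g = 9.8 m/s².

h = 7.744 m

Torricelli: v = √(2gh), so h = v²/(2g).
h = 12.32²/(2·9.8) = 151.8/19.60 = 7.744 m.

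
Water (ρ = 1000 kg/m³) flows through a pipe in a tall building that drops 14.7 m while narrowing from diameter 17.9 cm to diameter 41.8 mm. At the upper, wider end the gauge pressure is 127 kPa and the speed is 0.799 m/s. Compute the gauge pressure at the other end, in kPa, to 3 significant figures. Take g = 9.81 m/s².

P₂ ≈ 164 kPa

By continuity, v₂ = v₁·A₁/A₂ = 0.799·(252/13.7) = 14.7 m/s.
Bernoulli: P₁ + ½ρv₁² + ρg h₁ = P₂ + ½ρv₂² + ρg h₂, so P₂ = P₁ + ½ρ(v₁² − v₂²) − ρg(h₂ − h₁).
P₂ = 127000 + ½·1000·(0.799² − 14.7²) − 1000·9.81·(−14.7) = 127000 + (-107000) − (-144000) = 164000 Pa.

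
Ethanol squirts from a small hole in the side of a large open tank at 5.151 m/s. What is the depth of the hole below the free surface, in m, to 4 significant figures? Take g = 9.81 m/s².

h ≈ 1.352 m

For a small hole in a large open tank, ½v² = gh, giving h = v²/(2g).
h = 5.151²/(2·9.81) = 26.53/19.62 = 1.352 m.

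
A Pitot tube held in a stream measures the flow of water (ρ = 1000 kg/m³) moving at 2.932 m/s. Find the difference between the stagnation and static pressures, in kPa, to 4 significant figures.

ΔP ≈ 4.298 kPa

The dynamic pressure equals the rise in static pressure at the stagnation point: ΔP = ½ρv².
ΔP = ½·1000·2.932² = 4298 Pa.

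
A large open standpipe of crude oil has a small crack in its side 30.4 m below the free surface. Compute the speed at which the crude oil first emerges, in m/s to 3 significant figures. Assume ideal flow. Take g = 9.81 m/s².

v ≈ 24.4 m/s

Torricelli's result v = √(2gh) gives v = √(2·9.81·30.4) = 24.4 m/s.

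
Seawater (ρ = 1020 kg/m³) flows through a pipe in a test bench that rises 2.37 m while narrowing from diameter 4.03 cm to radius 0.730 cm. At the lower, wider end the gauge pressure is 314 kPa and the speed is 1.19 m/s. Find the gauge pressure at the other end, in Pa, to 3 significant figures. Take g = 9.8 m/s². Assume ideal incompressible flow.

Continuity gives A₁v₁ = A₂v₂, so v₂ = (12.8 cm²)/(1.67 cm²) × 1.19 m/s = 9.07 m/s.
Applying Bernoulli between the two ends and solving for P₂: P₂ = P₁ + ½ρ(v₁² − v₂²) − ρgΔh.
P₂ = 314000 + ½·1020·(1.19² − 9.07²) − 1020·9.8·(+2.37) = 314000 + (-41200) − (23700) = 249000 Pa.

P₂ ≈ 249000 Pa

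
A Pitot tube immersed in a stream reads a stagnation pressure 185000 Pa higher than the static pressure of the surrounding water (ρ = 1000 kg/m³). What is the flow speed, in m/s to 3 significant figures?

At the stagnation point the flow is brought to rest, so Bernoulli gives P_stag − P_static = ½ρv².
v = √(2ΔP/ρ) = √(2·185000/1000) = 19.2 m/s.

v = 19.2 m/s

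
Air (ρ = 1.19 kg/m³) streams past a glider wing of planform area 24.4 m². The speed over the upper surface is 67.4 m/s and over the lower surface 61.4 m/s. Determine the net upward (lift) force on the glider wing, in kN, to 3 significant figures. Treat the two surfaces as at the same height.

F = 11.2 kN

With equal heights on the two surfaces, Bernoulli gives P_lower − P_upper = ½ρ(v_upper² − v_lower²).
ΔP = ½·1.19·(67.4² − 61.4²) = 460 Pa.
Lift = ΔP · A = 460 × 24.4 = 11200 N.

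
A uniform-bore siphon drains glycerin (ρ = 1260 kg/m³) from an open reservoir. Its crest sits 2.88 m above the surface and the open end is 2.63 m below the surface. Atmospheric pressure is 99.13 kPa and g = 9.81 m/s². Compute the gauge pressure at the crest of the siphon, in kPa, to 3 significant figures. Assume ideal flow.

Bernoulli surface→outlet gives ½v² = g·h_out, so v = √(2·9.81·2.63) = 7.18 m/s.
Continuity keeps v the same throughout the tube; from surface to crest, P_atm + 0 = P_top + ½ρv² + ρg·h_top.
P_top = 99130 − ½·1260·7.18² − 1260·9.81·2.88 = 31000 Pa. So P_gauge = P_top − P_atm = -68100 Pa.

P_gauge ≈ -68.1 kPa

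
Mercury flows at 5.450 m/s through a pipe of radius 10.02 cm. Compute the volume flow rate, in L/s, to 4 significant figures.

Q ≈ 171.9 L/s

Q = A·v = 0.03154 m² × 5.450 m/s = 0.1719 m³/s.
Converting: 0.1719 m³/s × 1000 = 171.9 L/s.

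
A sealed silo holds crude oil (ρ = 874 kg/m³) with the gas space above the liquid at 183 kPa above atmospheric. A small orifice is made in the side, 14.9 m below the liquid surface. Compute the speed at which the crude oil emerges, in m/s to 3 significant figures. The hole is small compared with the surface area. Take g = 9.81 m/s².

v ≈ 26.7 m/s

Take point 1 at the surface (v₁ ≈ 0) and point 2 at the hole (at atmospheric pressure). Bernoulli: P₁ + ρg h = P_atm + ½ρv₂².
With P₁ − P_atm = 183000 Pa, v₂ = √(2gh + 2ΔP/ρ) = √(2·9.81·14.9 + 2·183000/874) = 26.7 m/s.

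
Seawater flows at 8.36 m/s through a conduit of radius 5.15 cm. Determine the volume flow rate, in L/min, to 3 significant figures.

Q = A·v = 0.00833 m² × 8.36 m/s = 0.0697 m³/s.
Converting: 0.0697 m³/s × 60000 = 4180 L/min.

Q ≈ 4180 L/min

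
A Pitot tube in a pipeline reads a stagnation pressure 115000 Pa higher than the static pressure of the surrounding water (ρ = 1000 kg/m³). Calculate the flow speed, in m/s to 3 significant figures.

Bernoulli between the free stream and the stagnation point: ½ρv² = P_stag − P_static.
v = √(2ΔP/ρ) = √(2·115000/1000) = 15.2 m/s.

v ≈ 15.2 m/s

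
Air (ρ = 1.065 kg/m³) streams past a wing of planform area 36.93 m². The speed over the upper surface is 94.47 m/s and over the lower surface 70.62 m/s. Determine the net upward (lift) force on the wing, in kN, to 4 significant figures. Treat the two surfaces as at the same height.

With equal heights on the two surfaces, Bernoulli gives P_lower − P_upper = ½ρ(v_upper² − v_lower²).
ΔP = ½·1.065·(94.47² − 70.62²) = 2097 Pa.
Lift = ΔP · A = 2097 × 36.93 = 77430 N.

77.43 kN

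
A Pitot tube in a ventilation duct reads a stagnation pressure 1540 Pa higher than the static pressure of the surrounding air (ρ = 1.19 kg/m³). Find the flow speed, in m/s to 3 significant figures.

Bernoulli between the free stream and the stagnation point: ½ρv² = P_stag − P_static.
v = √(2ΔP/ρ) = √(2·1540/1.19) = 50.9 m/s.

v ≈ 50.9 m/s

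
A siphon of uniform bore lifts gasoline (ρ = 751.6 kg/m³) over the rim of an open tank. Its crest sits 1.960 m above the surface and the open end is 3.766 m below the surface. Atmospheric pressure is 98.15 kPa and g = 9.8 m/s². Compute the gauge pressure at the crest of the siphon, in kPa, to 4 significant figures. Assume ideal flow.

The outlet speed comes from Torricelli: v = √(2g·3.766) = 8.591 m/s.
With constant cross-section the crest speed equals v; applying Bernoulli from the surface up to the crest, P_top = P_atm − ½ρv² − ρg·h_top.
P_top = 98150 − ½·751.6·8.591² − 751.6·9.8·1.960 = 55970 Pa. So P_gauge = P_top − P_atm = -42180 Pa.

P_gauge ≈ -42.18 kPa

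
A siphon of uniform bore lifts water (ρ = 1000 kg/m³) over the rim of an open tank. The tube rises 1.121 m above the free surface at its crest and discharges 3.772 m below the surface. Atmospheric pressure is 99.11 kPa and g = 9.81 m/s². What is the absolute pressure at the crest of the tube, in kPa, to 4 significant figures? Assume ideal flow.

P_top ≈ 51.11 kPa

From the surface to the outlet (both open to atmosphere, surface at rest): v = √(2g·h_out) = √(2·9.81·3.772) = 8.603 m/s.
With constant cross-section the crest speed equals v; applying Bernoulli from the surface up to the crest, P_top = P_atm − ½ρv² − ρg·h_top.
P_top = 99110 − ½·1000·8.603² − 1000·9.81·1.121 = 51110 Pa.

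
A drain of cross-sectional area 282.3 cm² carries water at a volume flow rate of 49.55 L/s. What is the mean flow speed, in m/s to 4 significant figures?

Q = 49.55 L/s = 0.04955 m³/s.
v = Q/A = 0.04955 / 0.02823 = 1.755 m/s.

v = 1.755 m/s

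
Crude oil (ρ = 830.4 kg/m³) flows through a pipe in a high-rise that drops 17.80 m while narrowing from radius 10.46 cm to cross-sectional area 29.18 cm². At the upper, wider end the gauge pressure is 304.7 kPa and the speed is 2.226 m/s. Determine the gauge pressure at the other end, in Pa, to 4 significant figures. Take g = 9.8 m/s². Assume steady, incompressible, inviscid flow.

P₂ = 166100 Pa

Continuity gives A₁v₁ = A₂v₂, so v₂ = (343.7 cm²)/(29.18 cm²) × 2.226 m/s = 26.22 m/s.
Energy conservation along the streamline gives P₂ = P₁ − ½ρ(v₂² − v₁²) − ρg(h₂ − h₁).
P₂ = 304700 + ½·830.4·(2.226² − 26.22²) − 830.4·9.8·(−17.80) = 304700 + (-283400) − (-144900) = 166100 Pa.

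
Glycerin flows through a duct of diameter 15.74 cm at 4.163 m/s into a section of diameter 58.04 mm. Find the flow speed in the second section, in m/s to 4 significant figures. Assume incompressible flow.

By continuity, v₂ = v₁·A₁/A₂ = 4.163·(194.6/26.46) = 30.62 m/s.

v₂ ≈ 30.62 m/s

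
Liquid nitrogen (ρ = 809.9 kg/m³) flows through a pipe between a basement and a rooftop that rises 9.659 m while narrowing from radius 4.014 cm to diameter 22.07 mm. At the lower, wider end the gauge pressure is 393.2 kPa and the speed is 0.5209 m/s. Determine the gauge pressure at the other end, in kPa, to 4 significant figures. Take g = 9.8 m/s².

P₂ ≈ 297.4 kPa

The volume flow rate is constant, so v₂ = (A₁/A₂)v₁ = (50.62/3.826)·0.5209 = 6.892 m/s.
Applying Bernoulli between the two ends and solving for P₂: P₂ = P₁ + ½ρ(v₁² − v₂²) − ρgΔh.
P₂ = 393200 + ½·809.9·(0.5209² − 6.892²) − 809.9·9.8·(+9.659) = 393200 + (-19130) − (76660) = 297400 Pa.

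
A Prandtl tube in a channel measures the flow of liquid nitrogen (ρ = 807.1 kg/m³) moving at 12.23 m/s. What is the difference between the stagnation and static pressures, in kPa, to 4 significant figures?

At the stagnation point the flow is brought to rest, so Bernoulli gives P_stag − P_static = ½ρv².
ΔP = ½·807.1·12.23² = 60360 Pa.

60.36 kPa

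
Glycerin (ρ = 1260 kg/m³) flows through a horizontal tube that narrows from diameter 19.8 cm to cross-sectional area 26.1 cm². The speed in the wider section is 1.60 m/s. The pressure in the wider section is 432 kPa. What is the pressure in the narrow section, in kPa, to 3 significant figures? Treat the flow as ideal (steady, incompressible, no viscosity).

P₂ = 209 kPa

By continuity, v₂ = v₁·A₁/A₂ = 1.60·(308/26.1) = 18.9 m/s.
Bernoulli (h₁ = h₂): P₁ − P₂ = ½ρ(v₂² − v₁²).
P₂ = P₁ − ½ρ(v₂² − v₁²) = 432000 − ½·1260·(18.9² − 1.60²) = 432000 − 223000 = 209000 Pa.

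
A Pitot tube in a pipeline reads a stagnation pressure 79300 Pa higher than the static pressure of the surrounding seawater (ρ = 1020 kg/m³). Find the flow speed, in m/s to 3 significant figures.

The dynamic pressure equals the rise in static pressure at the stagnation point: ΔP = ½ρv².
v = √(2ΔP/ρ) = √(2·79300/1020) = 12.5 m/s.

v = 12.5 m/s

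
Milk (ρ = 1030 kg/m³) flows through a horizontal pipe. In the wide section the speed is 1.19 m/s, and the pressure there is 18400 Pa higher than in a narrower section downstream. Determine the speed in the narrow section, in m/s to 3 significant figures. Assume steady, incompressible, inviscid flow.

v₂ ≈ 6.09 m/s

Horizontal Bernoulli: P₁ + ½ρv₁² = P₂ + ½ρv₂², so v₂² = v₁² + 2(P₁ − P₂)/ρ.
v₂ = √(1.19² + 2·18400/1030) = √(1.42 + 35.7) = 6.09 m/s.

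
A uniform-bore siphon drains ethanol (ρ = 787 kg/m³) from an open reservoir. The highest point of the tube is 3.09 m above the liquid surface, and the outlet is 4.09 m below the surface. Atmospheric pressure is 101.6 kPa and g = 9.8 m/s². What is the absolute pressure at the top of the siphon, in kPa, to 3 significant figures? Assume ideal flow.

Bernoulli surface→outlet gives ½v² = g·h_out, so v = √(2·9.8·4.09) = 8.95 m/s.
Continuity keeps v the same throughout the tube; from surface to crest, P_atm + 0 = P_top + ½ρv² + ρg·h_top.
P_top = 101600 − ½·787·8.95² − 787·9.8·3.09 = 46200 Pa.

P_top ≈ 46.2 kPa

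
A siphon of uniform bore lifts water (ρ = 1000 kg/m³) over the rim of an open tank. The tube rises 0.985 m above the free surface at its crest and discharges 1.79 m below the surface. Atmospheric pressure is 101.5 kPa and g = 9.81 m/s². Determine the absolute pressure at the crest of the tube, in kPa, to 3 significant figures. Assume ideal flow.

P_top ≈ 74.3 kPa

The outlet speed comes from Torricelli: v = √(2g·1.79) = 5.93 m/s.
With constant cross-section the crest speed equals v; applying Bernoulli from the surface up to the crest, P_top = P_atm − ½ρv² − ρg·h_top.
P_top = 101500 − ½·1000·5.93² − 1000·9.81·0.985 = 74300 Pa.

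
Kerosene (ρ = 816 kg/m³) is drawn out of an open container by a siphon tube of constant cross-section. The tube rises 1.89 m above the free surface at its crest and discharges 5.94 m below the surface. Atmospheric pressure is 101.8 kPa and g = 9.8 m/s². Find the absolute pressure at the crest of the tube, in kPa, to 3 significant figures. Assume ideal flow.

P_top = 39.2 kPa

Bernoulli surface→outlet gives ½v² = g·h_out, so v = √(2·9.8·5.94) = 10.8 m/s.
The bore is uniform, so the speed at the crest is the same v. Bernoulli surface→crest: P_atm = P_top + ½ρv² + ρg·h_top.
P_top = 101800 − ½·816·10.8² − 816·9.8·1.89 = 39200 Pa.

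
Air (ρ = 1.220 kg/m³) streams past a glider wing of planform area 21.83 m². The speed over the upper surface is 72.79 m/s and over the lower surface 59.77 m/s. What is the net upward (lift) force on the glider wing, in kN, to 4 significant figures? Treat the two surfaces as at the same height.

F ≈ 22.98 kN

The faster flow above has the lower pressure; Bernoulli (same height) gives ΔP = ½ρ(v_up² − v_low²).
ΔP = ½·1.220·(72.79² − 59.77²) = 1053 Pa.
Lift = ΔP · A = 1053 × 21.83 = 22980 N.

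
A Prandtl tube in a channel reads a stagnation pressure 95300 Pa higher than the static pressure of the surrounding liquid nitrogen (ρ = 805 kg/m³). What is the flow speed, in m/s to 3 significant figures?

v ≈ 15.4 m/s

Bernoulli between the free stream and the stagnation point: ½ρv² = P_stag − P_static.
v = √(2ΔP/ρ) = √(2·95300/805) = 15.4 m/s.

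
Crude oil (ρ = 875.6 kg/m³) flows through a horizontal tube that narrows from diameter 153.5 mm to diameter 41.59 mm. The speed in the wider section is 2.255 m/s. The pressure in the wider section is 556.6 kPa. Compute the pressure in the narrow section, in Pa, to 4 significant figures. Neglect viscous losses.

P₂ ≈ 145700 Pa

By continuity, v₂ = v₁·A₁/A₂ = 2.255·(185.1/13.59) = 30.72 m/s.
With no height change, Bernoulli's equation is P₁ + ½ρv₁² = P₂ + ½ρv₂².
P₂ = P₁ − ½ρ(v₂² − v₁²) = 556600 − ½·875.6·(30.72² − 2.255²) = 556600 − 410900 = 145700 Pa.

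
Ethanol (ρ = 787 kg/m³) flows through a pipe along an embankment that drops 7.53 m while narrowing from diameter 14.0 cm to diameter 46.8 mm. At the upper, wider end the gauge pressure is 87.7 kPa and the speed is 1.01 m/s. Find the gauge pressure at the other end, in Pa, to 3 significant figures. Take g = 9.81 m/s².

P₂ ≈ 114000 Pa

By continuity, v₂ = v₁·A₁/A₂ = 1.01·(154/17.2) = 9.04 m/s.
Applying Bernoulli between the two ends and solving for P₂: P₂ = P₁ + ½ρ(v₁² − v₂²) − ρgΔh.
P₂ = 87700 + ½·787·(1.01² − 9.04²) − 787·9.81·(−7.53) = 87700 + (-31700) − (-58100) = 114000 Pa.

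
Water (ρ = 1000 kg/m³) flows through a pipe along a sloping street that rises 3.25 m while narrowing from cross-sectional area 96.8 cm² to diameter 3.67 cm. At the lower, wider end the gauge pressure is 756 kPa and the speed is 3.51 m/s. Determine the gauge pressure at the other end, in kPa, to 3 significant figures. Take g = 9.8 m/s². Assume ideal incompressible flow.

214 kPa

The volume flow rate is constant, so v₂ = (A₁/A₂)v₁ = (96.8/10.6)·3.51 = 32.1 m/s.
Energy conservation along the streamline gives P₂ = P₁ − ½ρ(v₂² − v₁²) − ρg(h₂ − h₁).
P₂ = 756000 + ½·1000·(3.51² − 32.1²) − 1000·9.8·(+3.25) = 756000 + (-510000) − (31800) = 214000 Pa.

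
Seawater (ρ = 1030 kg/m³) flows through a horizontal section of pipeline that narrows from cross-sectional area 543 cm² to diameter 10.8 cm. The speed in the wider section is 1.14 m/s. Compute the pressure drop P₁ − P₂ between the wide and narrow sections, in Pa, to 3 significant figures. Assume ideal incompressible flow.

Continuity gives A₁v₁ = A₂v₂, so v₂ = (543 cm²)/(91.6 cm²) × 1.14 m/s = 6.76 m/s.
The pipe is horizontal, so Bernoulli reduces to P₁ + ½ρv₁² = P₂ + ½ρv₂².
P₁ − P₂ = ½·1030·(6.76² − 1.14²) = ½·1030·44.4 = 22800 Pa.

ΔP ≈ 22800 Pa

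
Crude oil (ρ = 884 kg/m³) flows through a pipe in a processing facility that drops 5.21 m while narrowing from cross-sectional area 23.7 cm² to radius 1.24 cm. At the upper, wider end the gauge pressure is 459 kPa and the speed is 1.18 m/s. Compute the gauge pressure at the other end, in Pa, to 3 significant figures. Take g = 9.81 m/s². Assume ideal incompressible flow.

P₂ ≈ 490000 Pa

The volume flow rate is constant, so v₂ = (A₁/A₂)v₁ = (23.7/4.83)·1.18 = 5.79 m/s.
Applying Bernoulli between the two ends and solving for P₂: P₂ = P₁ + ½ρ(v₁² − v₂²) − ρgΔh.
P₂ = 459000 + ½·884·(1.18² − 5.79²) − 884·9.81·(−5.21) = 459000 + (-14200) − (-45200) = 490000 Pa.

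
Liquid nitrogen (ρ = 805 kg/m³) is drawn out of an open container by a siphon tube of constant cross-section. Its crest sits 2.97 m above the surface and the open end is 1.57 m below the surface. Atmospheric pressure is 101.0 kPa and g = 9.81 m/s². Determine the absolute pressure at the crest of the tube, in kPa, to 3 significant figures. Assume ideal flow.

P_top ≈ 65.1 kPa

Bernoulli surface→outlet gives ½v² = g·h_out, so v = √(2·9.81·1.57) = 5.55 m/s.
With constant cross-section the crest speed equals v; applying Bernoulli from the surface up to the crest, P_top = P_atm − ½ρv² − ρg·h_top.
P_top = 101000 − ½·805·5.55² − 805·9.81·2.97 = 65100 Pa.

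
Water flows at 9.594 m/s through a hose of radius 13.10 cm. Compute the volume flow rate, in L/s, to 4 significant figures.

Q = A·v = 0.05391 m² × 9.594 m/s = 0.5172 m³/s.
Converting: 0.5172 m³/s × 1000 = 517.2 L/s.

517.2 L/s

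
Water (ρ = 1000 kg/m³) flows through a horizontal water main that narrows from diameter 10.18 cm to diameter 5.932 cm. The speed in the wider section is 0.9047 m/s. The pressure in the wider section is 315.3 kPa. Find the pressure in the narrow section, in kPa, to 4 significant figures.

By continuity, v₂ = v₁·A₁/A₂ = 0.9047·(81.39/27.64) = 2.664 m/s.
Along the horizontal streamline, P + ½ρv² is constant.
P₂ = P₁ − ½ρ(v₂² − v₁²) = 315300 − ½·1000·(2.664² − 0.9047²) = 315300 − 3140 = 312200 Pa.

P₂ ≈ 312.2 kPa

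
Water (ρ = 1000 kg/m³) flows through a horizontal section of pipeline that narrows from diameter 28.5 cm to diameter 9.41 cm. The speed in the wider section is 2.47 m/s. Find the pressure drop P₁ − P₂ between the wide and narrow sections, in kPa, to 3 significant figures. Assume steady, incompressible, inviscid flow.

ΔP = 254 kPa

Continuity gives A₁v₁ = A₂v₂, so v₂ = (638 cm²)/(69.5 cm²) × 2.47 m/s = 22.7 m/s.
Along the horizontal streamline, P + ½ρv² is constant.
P₁ − P₂ = ½·1000·(22.7² − 2.47²) = ½·1000·507 = 254000 Pa.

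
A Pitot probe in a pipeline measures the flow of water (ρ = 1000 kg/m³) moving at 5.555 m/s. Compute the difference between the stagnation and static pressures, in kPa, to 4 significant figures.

ΔP = 15.43 kPa

At the stagnation point the flow is brought to rest, so Bernoulli gives P_stag − P_static = ½ρv².
ΔP = ½·1000·5.555² = 15430 Pa.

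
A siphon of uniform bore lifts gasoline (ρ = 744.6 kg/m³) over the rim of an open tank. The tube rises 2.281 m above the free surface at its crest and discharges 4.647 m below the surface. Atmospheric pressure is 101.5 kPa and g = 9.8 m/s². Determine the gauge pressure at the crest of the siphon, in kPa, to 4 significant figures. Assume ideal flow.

The outlet speed comes from Torricelli: v = √(2g·4.647) = 9.544 m/s.
With constant cross-section the crest speed equals v; applying Bernoulli from the surface up to the crest, P_top = P_atm − ½ρv² − ρg·h_top.
P_top = 101500 − ½·744.6·9.544² − 744.6·9.8·2.281 = 50950 Pa. So P_gauge = P_top − P_atm = -50550 Pa.

P_gauge = -50.55 kPa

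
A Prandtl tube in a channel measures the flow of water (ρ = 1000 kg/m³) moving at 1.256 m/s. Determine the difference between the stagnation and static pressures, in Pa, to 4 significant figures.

ΔP ≈ 788.8 Pa

At the stagnation point the flow is brought to rest, so Bernoulli gives P_stag − P_static = ½ρv².
ΔP = ½·1000·1.256² = 788.8 Pa.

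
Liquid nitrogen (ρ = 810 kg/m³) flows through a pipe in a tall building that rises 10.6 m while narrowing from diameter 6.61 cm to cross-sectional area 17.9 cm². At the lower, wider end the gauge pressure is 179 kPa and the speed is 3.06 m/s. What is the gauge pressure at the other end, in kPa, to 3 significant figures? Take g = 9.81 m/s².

By continuity, v₂ = v₁·A₁/A₂ = 3.06·(34.3/17.9) = 5.87 m/s.
Energy conservation along the streamline gives P₂ = P₁ − ½ρ(v₂² − v₁²) − ρg(h₂ − h₁).
P₂ = 179000 + ½·810·(3.06² − 5.87²) − 810·9.81·(+10.6) = 179000 + (-10100) − (84200) = 84600 Pa.

P₂ = 84.6 kPa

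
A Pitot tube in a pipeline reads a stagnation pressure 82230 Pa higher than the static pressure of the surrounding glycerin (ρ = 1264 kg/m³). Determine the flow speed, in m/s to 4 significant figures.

The dynamic pressure equals the rise in static pressure at the stagnation point: ΔP = ½ρv².
v = √(2ΔP/ρ) = √(2·82230/1264) = 11.41 m/s.

v ≈ 11.41 m/s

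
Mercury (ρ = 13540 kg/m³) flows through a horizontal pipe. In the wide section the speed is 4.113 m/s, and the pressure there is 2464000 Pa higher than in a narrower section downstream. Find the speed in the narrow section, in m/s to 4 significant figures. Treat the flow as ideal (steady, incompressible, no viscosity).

Along the level pipe P + ½ρv² is conserved, hence v₂² = v₁² + 2(P₁ − P₂)/ρ.
v₂ = √(4.113² + 2·2464000/13540) = √(16.92 + 364.0) = 19.52 m/s.

19.52 m/s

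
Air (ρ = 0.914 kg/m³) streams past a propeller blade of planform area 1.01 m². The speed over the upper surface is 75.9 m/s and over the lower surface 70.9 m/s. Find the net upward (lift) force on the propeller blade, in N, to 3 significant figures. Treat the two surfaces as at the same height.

F ≈ 339 N

From P + ½ρv² = const at equal height, P_low − P_up = ½ρ(v_up² − v_low²).
ΔP = ½·0.914·(75.9² − 70.9²) = 335 Pa.
Lift = ΔP · A = 335 × 1.01 = 339 N.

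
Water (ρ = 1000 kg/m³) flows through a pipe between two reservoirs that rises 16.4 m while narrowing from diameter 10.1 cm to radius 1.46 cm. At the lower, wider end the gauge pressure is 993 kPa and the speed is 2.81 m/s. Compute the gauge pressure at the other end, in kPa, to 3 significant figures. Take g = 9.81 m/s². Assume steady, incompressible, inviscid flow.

P₂ ≈ 271 kPa

The volume flow rate is constant, so v₂ = (A₁/A₂)v₁ = (80.1/6.70)·2.81 = 33.6 m/s.
Energy conservation along the streamline gives P₂ = P₁ − ½ρ(v₂² − v₁²) − ρg(h₂ − h₁).
P₂ = 993000 + ½·1000·(2.81² − 33.6²) − 1000·9.81·(+16.4) = 993000 + (-561000) − (161000) = 271000 Pa.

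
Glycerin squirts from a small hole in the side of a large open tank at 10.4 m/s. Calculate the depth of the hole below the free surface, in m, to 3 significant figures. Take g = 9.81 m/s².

For a small hole in a large open tank, ½v² = gh, giving h = v²/(2g).
h = 10.4²/(2·9.81) = 108/19.62 = 5.51 m.

5.51 m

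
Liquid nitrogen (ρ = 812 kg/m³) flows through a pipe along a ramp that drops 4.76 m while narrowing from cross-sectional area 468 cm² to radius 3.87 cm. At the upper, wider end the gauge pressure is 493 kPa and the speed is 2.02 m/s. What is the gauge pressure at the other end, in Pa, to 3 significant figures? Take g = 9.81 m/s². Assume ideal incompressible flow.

P₂ ≈ 369000 Pa

The volume flow rate is constant, so v₂ = (A₁/A₂)v₁ = (468/47.1)·2.02 = 20.1 m/s.
Applying Bernoulli between the two ends and solving for P₂: P₂ = P₁ + ½ρ(v₁² − v₂²) − ρgΔh.
P₂ = 493000 + ½·812·(2.02² − 20.1²) − 812·9.81·(−4.76) = 493000 + (-162000) − (-37900) = 369000 Pa.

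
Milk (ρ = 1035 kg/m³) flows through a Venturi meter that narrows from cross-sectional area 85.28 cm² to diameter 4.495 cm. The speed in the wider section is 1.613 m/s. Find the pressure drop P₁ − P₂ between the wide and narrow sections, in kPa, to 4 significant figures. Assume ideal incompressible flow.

The volume flow rate is constant, so v₂ = (A₁/A₂)v₁ = (85.28/15.87)·1.613 = 8.668 m/s.
Bernoulli (h₁ = h₂): P₁ − P₂ = ½ρ(v₂² − v₁²).
P₁ − P₂ = ½·1035·(8.668² − 1.613²) = ½·1035·72.54 = 37540 Pa.

37.54 kPa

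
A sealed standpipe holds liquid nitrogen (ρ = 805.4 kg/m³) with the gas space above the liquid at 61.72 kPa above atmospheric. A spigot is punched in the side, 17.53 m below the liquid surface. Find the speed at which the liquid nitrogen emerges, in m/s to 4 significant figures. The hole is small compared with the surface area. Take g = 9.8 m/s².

Take point 1 at the surface (v₁ ≈ 0) and point 2 at the hole (at atmospheric pressure). Bernoulli: P₁ + ρg h = P_atm + ½ρv₂².
With P₁ − P_atm = 61720 Pa, v₂ = √(2gh + 2ΔP/ρ) = √(2·9.8·17.53 + 2·61720/805.4) = 22.29 m/s.

v ≈ 22.29 m/s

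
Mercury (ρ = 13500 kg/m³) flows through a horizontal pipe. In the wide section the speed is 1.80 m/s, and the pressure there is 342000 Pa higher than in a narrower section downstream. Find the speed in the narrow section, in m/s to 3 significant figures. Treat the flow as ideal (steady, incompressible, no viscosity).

Along the level pipe P + ½ρv² is conserved, hence v₂² = v₁² + 2(P₁ − P₂)/ρ.
v₂ = √(1.80² + 2·342000/13500) = √(3.24 + 50.7) = 7.34 m/s.

v₂ ≈ 7.34 m/s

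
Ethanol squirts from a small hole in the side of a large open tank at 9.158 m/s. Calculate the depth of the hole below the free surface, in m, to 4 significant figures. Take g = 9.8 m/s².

For a small hole in a large open tank, ½v² = gh, giving h = v²/(2g).
h = 9.158²/(2·9.8) = 83.87/19.60 = 4.279 m.

h ≈ 4.279 m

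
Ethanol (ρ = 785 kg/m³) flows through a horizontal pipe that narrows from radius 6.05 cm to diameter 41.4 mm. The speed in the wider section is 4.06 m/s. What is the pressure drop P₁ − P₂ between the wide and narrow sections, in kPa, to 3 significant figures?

The volume flow rate is constant, so v₂ = (A₁/A₂)v₁ = (115/13.5)·4.06 = 34.7 m/s.
Along the horizontal streamline, P + ½ρv² is constant.
P₁ − P₂ = ½·785·(34.7² − 4.06²) = ½·785·1190 = 466000 Pa.

ΔP ≈ 466 kPa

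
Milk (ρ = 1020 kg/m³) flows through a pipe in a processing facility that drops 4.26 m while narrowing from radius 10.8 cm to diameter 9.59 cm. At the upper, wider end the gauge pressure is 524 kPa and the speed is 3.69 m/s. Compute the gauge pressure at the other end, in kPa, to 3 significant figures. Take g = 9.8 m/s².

By continuity, v₂ = v₁·A₁/A₂ = 3.69·(366/72.2) = 18.7 m/s.
Bernoulli: P₁ + ½ρv₁² + ρg h₁ = P₂ + ½ρv₂² + ρg h₂, so P₂ = P₁ + ½ρ(v₁² − v₂²) − ρg(h₂ − h₁).
P₂ = 524000 + ½·1020·(3.69² − 18.7²) − 1020·9.8·(−4.26) = 524000 + (-172000) − (-42600) = 395000 Pa.

P₂ ≈ 395 kPa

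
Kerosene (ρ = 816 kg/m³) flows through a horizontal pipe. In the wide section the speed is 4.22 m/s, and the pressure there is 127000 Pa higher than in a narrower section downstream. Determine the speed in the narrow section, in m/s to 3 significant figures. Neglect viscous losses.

Along the level pipe P + ½ρv² is conserved, hence v₂² = v₁² + 2(P₁ − P₂)/ρ.
v₂ = √(4.22² + 2·127000/816) = √(17.8 + 311) = 18.1 m/s.

v₂ = 18.1 m/s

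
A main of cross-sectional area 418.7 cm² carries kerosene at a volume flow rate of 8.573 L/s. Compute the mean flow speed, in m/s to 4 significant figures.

Q = 8.573 L/s = 0.008573 m³/s.
v = Q/A = 0.008573 / 0.04187 = 0.2048 m/s.

v = 0.2048 m/s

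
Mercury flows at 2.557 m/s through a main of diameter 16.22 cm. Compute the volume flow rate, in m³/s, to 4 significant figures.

Q ≈ 0.05284 m³/s

Q = A·v = 0.02066 m² × 2.557 m/s = 0.05284 m³/s.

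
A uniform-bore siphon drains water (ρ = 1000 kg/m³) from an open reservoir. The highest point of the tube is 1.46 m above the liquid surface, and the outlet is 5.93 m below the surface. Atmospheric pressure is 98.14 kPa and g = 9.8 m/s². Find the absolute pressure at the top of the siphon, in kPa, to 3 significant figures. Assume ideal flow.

From the surface to the outlet (both open to atmosphere, surface at rest): v = √(2g·h_out) = √(2·9.8·5.93) = 10.8 m/s.
With constant cross-section the crest speed equals v; applying Bernoulli from the surface up to the crest, P_top = P_atm − ½ρv² − ρg·h_top.
P_top = 98140 − ½·1000·10.8² − 1000·9.8·1.46 = 25700 Pa.

P_top ≈ 25.7 kPa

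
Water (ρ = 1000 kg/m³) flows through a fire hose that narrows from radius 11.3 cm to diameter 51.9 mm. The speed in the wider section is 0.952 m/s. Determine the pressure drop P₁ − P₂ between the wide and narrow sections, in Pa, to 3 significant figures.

ΔP = 162000 Pa

Mass conservation (A₁v₁ = A₂v₂) gives v₂ = 0.952 × 401/21.2 = 18.1 m/s.
The pipe is horizontal, so Bernoulli reduces to P₁ + ½ρv₁² = P₂ + ½ρv₂².
P₁ − P₂ = ½·1000·(18.1² − 0.952²) = ½·1000·325 = 162000 Pa.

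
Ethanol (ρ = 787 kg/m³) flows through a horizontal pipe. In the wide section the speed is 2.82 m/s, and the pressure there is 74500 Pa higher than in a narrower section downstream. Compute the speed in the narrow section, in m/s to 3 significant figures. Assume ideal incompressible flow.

Along the level pipe P + ½ρv² is conserved, hence v₂² = v₁² + 2(P₁ − P₂)/ρ.
v₂ = √(2.82² + 2·74500/787) = √(7.95 + 189) = 14.0 m/s.

v₂ ≈ 14.0 m/s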